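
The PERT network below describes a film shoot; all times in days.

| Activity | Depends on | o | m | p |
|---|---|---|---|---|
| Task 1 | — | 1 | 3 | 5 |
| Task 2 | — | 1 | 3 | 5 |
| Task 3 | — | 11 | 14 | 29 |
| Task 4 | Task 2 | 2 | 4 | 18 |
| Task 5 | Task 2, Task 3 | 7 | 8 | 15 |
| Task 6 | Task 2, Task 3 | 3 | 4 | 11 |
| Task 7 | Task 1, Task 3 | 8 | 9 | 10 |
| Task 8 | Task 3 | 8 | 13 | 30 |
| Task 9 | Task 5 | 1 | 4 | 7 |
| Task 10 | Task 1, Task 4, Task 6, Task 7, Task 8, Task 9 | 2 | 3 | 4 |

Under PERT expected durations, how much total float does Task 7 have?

te_Task 1 = (1 + 4·3 + 5)/6 = 18/6 = 3
te_Task 2 = (1 + 4·3 + 5)/6 = 18/6 = 3
te_Task 3 = (11 + 4·14 + 29)/6 = 96/6 = 16
te_Task 4 = (2 + 4·4 + 18)/6 = 36/6 = 6
te_Task 5 = (7 + 4·8 + 15)/6 = 54/6 = 9
te_Task 6 = (3 + 4·4 + 11)/6 = 30/6 = 5
te_Task 7 = (8 + 4·9 + 10)/6 = 54/6 = 9
te_Task 8 = (8 + 4·13 + 30)/6 = 90/6 = 15
te_Task 9 = (1 + 4·4 + 7)/6 = 24/6 = 4
te_Task 10 = (2 + 4·3 + 4)/6 = 18/6 = 3

Forward pass:
ES_Task 1 = 0; EF_Task 1 = 3
ES_Task 2 = 0; EF_Task 2 = 3
ES_Task 3 = 0; EF_Task 3 = 16
ES_Task 4 = 3; EF_Task 4 = 3+6 = 9
ES_Task 5 = max(EF_Task 2=3, EF_Task 3=16) = 16; EF_Task 5 = 16+9 = 25
ES_Task 6 = max(EF_Task 2=3, EF_Task 3=16) = 16; EF_Task 6 = 16+5 = 21
ES_Task 7 = max(EF_Task 1=3, EF_Task 3=16) = 16; EF_Task 7 = 16+9 = 25
ES_Task 8 = 16; EF_Task 8 = 16+15 = 31
ES_Task 9 = 25; EF_Task 9 = 25+4 = 29
ES_Task 10 = max(EF_Task 1=3, EF_Task 4=9, EF_Task 6=21, EF_Task 7=25, EF_Task 8=31, EF_Task 9=29) = 31; EF_Task 10 = 31+3 = 34
Expected project duration μ = 34 days. Critical path: Task 3 → Task 8 → Task 10.

Backward pass:
LF_Task 10 = 34; LS_Task 10 = 34−3 = 31
LF_Task 9 = LS_Task 10 = 31; LS_Task 9 = 31−4 = 27
LF_Task 8 = LS_Task 10 = 31; LS_Task 8 = 31−15 = 16
LF_Task 7 = LS_Task 10 = 31; LS_Task 7 = 31−9 = 22
LF_Task 6 = LS_Task 10 = 31; LS_Task 6 = 31−5 = 26
LF_Task 5 = LS_Task 9 = 27; LS_Task 5 = 27−9 = 18
LF_Task 4 = LS_Task 10 = 31; LS_Task 4 = 31−6 = 25
LF_Task 3 = min(LS_Task 5=18, LS_Task 6=26, LS_Task 7=22, LS_Task 8=16) = 16; LS_Task 3 = 16−16 = 0
LF_Task 2 = min(LS_Task 4=25, LS_Task 5=18, LS_Task 6=26) = 18; LS_Task 2 = 18−3 = 15
LF_Task 1 = min(LS_Task 7=22, LS_Task 10=31) = 22; LS_Task 1 = 22−3 = 19
Slack_Task 7 = LS_Task 7 − ES_Task 7 = 22 − 16 = 6

6 days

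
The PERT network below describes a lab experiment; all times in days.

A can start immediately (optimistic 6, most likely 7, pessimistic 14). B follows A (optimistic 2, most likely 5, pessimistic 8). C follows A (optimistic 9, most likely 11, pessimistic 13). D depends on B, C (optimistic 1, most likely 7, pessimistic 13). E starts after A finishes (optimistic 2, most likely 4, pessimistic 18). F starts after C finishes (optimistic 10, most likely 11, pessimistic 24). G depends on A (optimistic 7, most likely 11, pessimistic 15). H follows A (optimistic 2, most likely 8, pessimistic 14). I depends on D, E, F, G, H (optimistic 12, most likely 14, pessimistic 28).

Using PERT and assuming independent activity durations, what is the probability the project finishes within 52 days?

te_A = (6 + 4·7 + 14)/6 = 48/6 = 8; σ²_A = ((14−6)/6)² = 1.778
te_B = (2 + 4·5 + 8)/6 = 30/6 = 5; σ²_B = ((8−2)/6)² = 1.000
te_C = (9 + 4·11 + 13)/6 = 66/6 = 11; σ²_C = ((13−9)/6)² = 0.444
te_D = (1 + 4·7 + 13)/6 = 42/6 = 7; σ²_D = ((13−1)/6)² = 4.000
te_E = (2 + 4·4 + 18)/6 = 36/6 = 6; σ²_E = ((18−2)/6)² = 7.111
te_F = (10 + 4·11 + 24)/6 = 78/6 = 13; σ²_F = ((24−10)/6)² = 5.444
te_G = (7 + 4·11 + 15)/6 = 66/6 = 11; σ²_G = ((15−7)/6)² = 1.778
te_H = (2 + 4·8 + 14)/6 = 48/6 = 8; σ²_H = ((14−2)/6)² = 4.000
te_I = (12 + 4·14 + 28)/6 = 96/6 = 16; σ²_I = ((28−12)/6)² = 7.111

Forward pass:
ES_A = 0; EF_A = 8
ES_B = 8; EF_B = 8+5 = 13
ES_C = 8; EF_C = 8+11 = 19
ES_D = max(EF_B=13, EF_C=19) = 19; EF_D = 19+7 = 26
ES_E = 8; EF_E = 8+6 = 14
ES_F = 19; EF_F = 19+13 = 32
ES_G = 8; EF_G = 8+11 = 19
ES_H = 8; EF_H = 8+8 = 16
ES_I = max(EF_D=26, EF_E=14, EF_F=32, EF_G=19, EF_H=16) = 32; EF_I = 32+16 = 48
Expected project duration μ = 48 days. Critical path: A → C → F → I.

Variance along critical path = 1.778 + 0.444 + 5.444 + 7.111 = 14.778; σ = √14.778 = 3.844 days.
Z = (52 − 48) / 3.844 = 1.041
P(T ≤ 52) = Φ(1.041) ≈ 0.851

0.851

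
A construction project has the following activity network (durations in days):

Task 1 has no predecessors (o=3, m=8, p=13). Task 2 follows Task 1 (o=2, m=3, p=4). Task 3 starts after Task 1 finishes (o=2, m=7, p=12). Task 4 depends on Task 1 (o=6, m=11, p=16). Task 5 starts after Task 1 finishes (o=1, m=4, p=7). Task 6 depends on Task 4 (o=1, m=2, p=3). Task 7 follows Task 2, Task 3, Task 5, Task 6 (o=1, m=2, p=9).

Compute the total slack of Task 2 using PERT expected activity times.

te_Task 1 = (3 + 4·8 + 13)/6 = 48/6 = 8
te_Task 2 = (2 + 4·3 + 4)/6 = 18/6 = 3
te_Task 3 = (2 + 4·7 + 12)/6 = 42/6 = 7
te_Task 4 = (6 + 4·11 + 16)/6 = 66/6 = 11
te_Task 5 = (1 + 4·4 + 7)/6 = 24/6 = 4
te_Task 6 = (1 + 4·2 + 3)/6 = 12/6 = 2
te_Task 7 = (1 + 4·2 + 9)/6 = 18/6 = 3

Forward pass:
ES_Task 1 = 0; EF_Task 1 = 8
ES_Task 2 = 8; EF_Task 2 = 8+3 = 11
ES_Task 3 = 8; EF_Task 3 = 8+7 = 15
ES_Task 4 = 8; EF_Task 4 = 8+11 = 19
ES_Task 5 = 8; EF_Task 5 = 8+4 = 12
ES_Task 6 = 19; EF_Task 6 = 19+2 = 21
ES_Task 7 = max(EF_Task 2=11, EF_Task 3=15, EF_Task 5=12, EF_Task 6=21) = 21; EF_Task 7 = 21+3 = 24
Expected project duration μ = 24 days. Critical path: Task 1 → Task 4 → Task 6 → Task 7.

Backward pass:
LF_Task 7 = 24; LS_Task 7 = 24−3 = 21
LF_Task 6 = LS_Task 7 = 21; LS_Task 6 = 21−2 = 19
LF_Task 5 = LS_Task 7 = 21; LS_Task 5 = 21−4 = 17
LF_Task 4 = LS_Task 6 = 19; LS_Task 4 = 19−11 = 8
LF_Task 3 = LS_Task 7 = 21; LS_Task 3 = 21−7 = 14
LF_Task 2 = LS_Task 7 = 21; LS_Task 2 = 21−3 = 18
LF_Task 1 = min(LS_Task 2=18, LS_Task 3=14, LS_Task 4=8, LS_Task 5=17) = 8; LS_Task 1 = 8−8 = 0
Slack_Task 2 = LS_Task 2 − ES_Task 2 = 18 − 8 = 10

10 days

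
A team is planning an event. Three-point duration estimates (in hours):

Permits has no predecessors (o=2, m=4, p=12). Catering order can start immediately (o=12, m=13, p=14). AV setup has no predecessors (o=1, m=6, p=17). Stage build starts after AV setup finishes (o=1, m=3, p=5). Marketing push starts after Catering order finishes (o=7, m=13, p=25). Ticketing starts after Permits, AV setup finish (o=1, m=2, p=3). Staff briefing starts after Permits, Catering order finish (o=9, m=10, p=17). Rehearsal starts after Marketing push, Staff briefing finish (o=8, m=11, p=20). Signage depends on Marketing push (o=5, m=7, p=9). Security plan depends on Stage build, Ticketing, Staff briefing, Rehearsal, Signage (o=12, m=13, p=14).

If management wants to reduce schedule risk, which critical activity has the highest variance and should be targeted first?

te_Permits = (2 + 4·4 + 12)/6 = 30/6 = 5; σ²_Permits = ((12−2)/6)² = 2.778
te_Catering order = (12 + 4·13 + 14)/6 = 78/6 = 13; σ²_Catering order = ((14−12)/6)² = 0.111
te_AV setup = (1 + 4·6 + 17)/6 = 42/6 = 7; σ²_AV setup = ((17−1)/6)² = 7.111
te_Stage build = (1 + 4·3 + 5)/6 = 18/6 = 3; σ²_Stage build = ((5−1)/6)² = 0.444
te_Marketing push = (7 + 4·13 + 25)/6 = 84/6 = 14; σ²_Marketing push = ((25−7)/6)² = 9.000
te_Ticketing = (1 + 4·2 + 3)/6 = 12/6 = 2; σ²_Ticketing = ((3−1)/6)² = 0.111
te_Staff briefing = (9 + 4·10 + 17)/6 = 66/6 = 11; σ²_Staff briefing = ((17−9)/6)² = 1.778
te_Rehearsal = (8 + 4·11 + 20)/6 = 72/6 = 12; σ²_Rehearsal = ((20−8)/6)² = 4.000
te_Signage = (5 + 4·7 + 9)/6 = 42/6 = 7; σ²_Signage = ((9−5)/6)² = 0.444
te_Security plan = (12 + 4·13 + 14)/6 = 78/6 = 13; σ²_Security plan = ((14−12)/6)² = 0.111

Forward pass:
ES_Permits = 0; EF_Permits = 5
ES_Catering order = 0; EF_Catering order = 13
ES_AV setup = 0; EF_AV setup = 7
ES_Stage build = 7; EF_Stage build = 7+3 = 10
ES_Marketing push = 13; EF_Marketing push = 13+14 = 27
ES_Ticketing = max(EF_Permits=5, EF_AV setup=7) = 7; EF_Ticketing = 7+2 = 9
ES_Staff briefing = max(EF_Permits=5, EF_Catering order=13) = 13; EF_Staff briefing = 13+11 = 24
ES_Rehearsal = max(EF_Marketing push=27, EF_Staff briefing=24) = 27; EF_Rehearsal = 27+12 = 39
ES_Signage = 27; EF_Signage = 27+7 = 34
ES_Security plan = max(EF_Stage build=10, EF_Ticketing=9, EF_Staff briefing=24, EF_Rehearsal=39, EF_Signage=34) = 39; EF_Security plan = 39+13 = 52
Expected project duration μ = 52 hours. Critical path: Catering order → Marketing push → Rehearsal → Security plan.

Variances on critical path: σ²_Catering order=0.111, σ²_Marketing push=9.000, σ²_Rehearsal=4.000, σ²_Security plan=0.111.
Largest is σ²_Marketing push = 9.000.

Marketing push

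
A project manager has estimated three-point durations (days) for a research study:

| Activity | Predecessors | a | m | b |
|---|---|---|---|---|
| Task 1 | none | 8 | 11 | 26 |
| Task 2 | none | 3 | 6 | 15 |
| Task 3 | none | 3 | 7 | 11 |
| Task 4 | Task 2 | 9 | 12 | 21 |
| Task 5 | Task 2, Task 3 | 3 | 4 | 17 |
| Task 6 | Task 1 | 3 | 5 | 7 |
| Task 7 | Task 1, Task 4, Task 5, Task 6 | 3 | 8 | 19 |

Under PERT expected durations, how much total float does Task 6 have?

te_Task 1 = (8 + 4·11 + 26)/6 = 78/6 = 13
te_Task 2 = (3 + 4·6 + 15)/6 = 42/6 = 7
te_Task 3 = (3 + 4·7 + 11)/6 = 42/6 = 7
te_Task 4 = (9 + 4·12 + 21)/6 = 78/6 = 13
te_Task 5 = (3 + 4·4 + 17)/6 = 36/6 = 6
te_Task 6 = (3 + 4·5 + 7)/6 = 30/6 = 5
te_Task 7 = (3 + 4·8 + 19)/6 = 54/6 = 9

Forward pass:
ES_Task 1 = 0; EF_Task 1 = 13
ES_Task 2 = 0; EF_Task 2 = 7
ES_Task 3 = 0; EF_Task 3 = 7
ES_Task 4 = 7; EF_Task 4 = 7+13 = 20
ES_Task 5 = max(EF_Task 2=7, EF_Task 3=7) = 7; EF_Task 5 = 7+6 = 13
ES_Task 6 = 13; EF_Task 6 = 13+5 = 18
ES_Task 7 = max(EF_Task 1=13, EF_Task 4=20, EF_Task 5=13, EF_Task 6=18) = 20; EF_Task 7 = 20+9 = 29
Expected project duration μ = 29 days. Critical path: Task 2 → Task 4 → Task 7.

Backward pass:
LF_Task 7 = 29; LS_Task 7 = 29−9 = 20
LF_Task 6 = LS_Task 7 = 20; LS_Task 6 = 20−5 = 15
LF_Task 5 = LS_Task 7 = 20; LS_Task 5 = 20−6 = 14
LF_Task 4 = LS_Task 7 = 20; LS_Task 4 = 20−13 = 7
LF_Task 3 = LS_Task 5 = 14; LS_Task 3 = 14−7 = 7
LF_Task 2 = min(LS_Task 4=7, LS_Task 5=14) = 7; LS_Task 2 = 7−7 = 0
LF_Task 1 = min(LS_Task 6=15, LS_Task 7=20) = 15; LS_Task 1 = 15−13 = 2
Slack_Task 6 = LS_Task 6 − ES_Task 6 = 15 − 13 = 2

2 days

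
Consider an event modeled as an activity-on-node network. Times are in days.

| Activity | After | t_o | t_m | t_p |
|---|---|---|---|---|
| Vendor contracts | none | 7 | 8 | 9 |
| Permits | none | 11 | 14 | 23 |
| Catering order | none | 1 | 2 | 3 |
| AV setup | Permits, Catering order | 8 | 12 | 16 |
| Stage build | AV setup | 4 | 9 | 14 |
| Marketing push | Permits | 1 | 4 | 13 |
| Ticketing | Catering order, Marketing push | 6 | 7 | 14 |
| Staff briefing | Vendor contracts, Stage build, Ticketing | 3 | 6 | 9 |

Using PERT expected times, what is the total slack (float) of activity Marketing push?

te_Vendor contracts = (7 + 4·8 + 9)/6 = 48/6 = 8
te_Permits = (11 + 4·14 + 23)/6 = 90/6 = 15
te_Catering order = (1 + 4·2 + 3)/6 = 12/6 = 2
te_AV setup = (8 + 4·12 + 16)/6 = 72/6 = 12
te_Stage build = (4 + 4·9 + 14)/6 = 54/6 = 9
te_Marketing push = (1 + 4·4 + 13)/6 = 30/6 = 5
te_Ticketing = (6 + 4·7 + 14)/6 = 48/6 = 8
te_Staff briefing = (3 + 4·6 + 9)/6 = 36/6 = 6

Forward pass:
ES_Vendor contracts = 0; EF_Vendor contracts = 8
ES_Permits = 0; EF_Permits = 15
ES_Catering order = 0; EF_Catering order = 2
ES_AV setup = max(EF_Permits=15, EF_Catering order=2) = 15; EF_AV setup = 15+12 = 27
ES_Stage build = 27; EF_Stage build = 27+9 = 36
ES_Marketing push = 15; EF_Marketing push = 15+5 = 20
ES_Ticketing = max(EF_Catering order=2, EF_Marketing push=20) = 20; EF_Ticketing = 20+8 = 28
ES_Staff briefing = max(EF_Vendor contracts=8, EF_Stage build=36, EF_Ticketing=28) = 36; EF_Staff briefing = 36+6 = 42
Expected project duration μ = 42 days. Critical path: Permits → AV setup → Stage build → Staff briefing.

Backward pass:
LF_Staff briefing = 42; LS_Staff briefing = 42−6 = 36
LF_Ticketing = LS_Staff briefing = 36; LS_Ticketing = 36−8 = 28
LF_Marketing push = LS_Ticketing = 28; LS_Marketing push = 28−5 = 23
LF_Stage build = LS_Staff briefing = 36; LS_Stage build = 36−9 = 27
LF_AV setup = LS_Stage build = 27; LS_AV setup = 27−12 = 15
LF_Catering order = min(LS_AV setup=15, LS_Ticketing=28) = 15; LS_Catering order = 15−2 = 13
LF_Permits = min(LS_AV setup=15, LS_Marketing push=23) = 15; LS_Permits = 15−15 = 0
LF_Vendor contracts = LS_Staff briefing = 36; LS_Vendor contracts = 36−8 = 28
Slack_Marketing push = LS_Marketing push − ES_Marketing push = 23 − 15 = 8

8 days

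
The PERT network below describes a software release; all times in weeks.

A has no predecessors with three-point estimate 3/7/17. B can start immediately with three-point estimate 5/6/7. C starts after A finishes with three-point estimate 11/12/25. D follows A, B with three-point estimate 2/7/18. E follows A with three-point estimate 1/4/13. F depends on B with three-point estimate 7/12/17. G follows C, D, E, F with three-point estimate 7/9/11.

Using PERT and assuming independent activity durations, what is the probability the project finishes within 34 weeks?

te_A = (3 + 4·7 + 17)/6 = 48/6 = 8; σ²_A = ((17−3)/6)² = 5.444
te_B = (5 + 4·6 + 7)/6 = 36/6 = 6; σ²_B = ((7−5)/6)² = 0.111
te_C = (11 + 4·12 + 25)/6 = 84/6 = 14; σ²_C = ((25−11)/6)² = 5.444
te_D = (2 + 4·7 + 18)/6 = 48/6 = 8; σ²_D = ((18−2)/6)² = 7.111
te_E = (1 + 4·4 + 13)/6 = 30/6 = 5; σ²_E = ((13−1)/6)² = 4.000
te_F = (7 + 4·12 + 17)/6 = 72/6 = 12; σ²_F = ((17−7)/6)² = 2.778
te_G = (7 + 4·9 + 11)/6 = 54/6 = 9; σ²_G = ((11−7)/6)² = 0.444

Forward pass:
ES_A = 0; EF_A = 8
ES_B = 0; EF_B = 6
ES_C = 8; EF_C = 8+14 = 22
ES_D = max(EF_A=8, EF_B=6) = 8; EF_D = 8+8 = 16
ES_E = 8; EF_E = 8+5 = 13
ES_F = 6; EF_F = 6+12 = 18
ES_G = max(EF_C=22, EF_D=16, EF_E=13, EF_F=18) = 22; EF_G = 22+9 = 31
Expected project duration μ = 31 weeks. Critical path: A → C → G.

Variance along critical path = 5.444 + 5.444 + 0.444 = 11.333; σ = √11.333 = 3.367 weeks.
Z = (34 − 31) / 3.367 = 0.891
P(T ≤ 34) = Φ(0.891) ≈ 0.814

0.814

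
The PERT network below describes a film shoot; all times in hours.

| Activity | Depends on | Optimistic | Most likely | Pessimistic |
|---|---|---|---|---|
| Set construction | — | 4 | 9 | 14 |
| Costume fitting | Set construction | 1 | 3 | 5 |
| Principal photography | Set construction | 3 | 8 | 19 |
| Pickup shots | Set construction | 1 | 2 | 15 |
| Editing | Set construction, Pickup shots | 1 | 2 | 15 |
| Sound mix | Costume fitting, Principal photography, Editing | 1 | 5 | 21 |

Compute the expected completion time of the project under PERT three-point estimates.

te_Set construction = (4 + 4·9 + 14)/6 = 54/6 = 9
te_Costume fitting = (1 + 4·3 + 5)/6 = 18/6 = 3
te_Principal photography = (3 + 4·8 + 19)/6 = 54/6 = 9
te_Pickup shots = (1 + 4·2 + 15)/6 = 24/6 = 4
te_Editing = (1 + 4·2 + 15)/6 = 24/6 = 4
te_Sound mix = (1 + 4·5 + 21)/6 = 42/6 = 7

Forward pass:
ES_Set construction = 0; EF_Set construction = 9
ES_Costume fitting = 9; EF_Costume fitting = 9+3 = 12
ES_Principal photography = 9; EF_Principal photography = 9+9 = 18
ES_Pickup shots = 9; EF_Pickup shots = 9+4 = 13
ES_Editing = max(EF_Set construction=9, EF_Pickup shots=13) = 13; EF_Editing = 13+4 = 17
ES_Sound mix = max(EF_Costume fitting=12, EF_Principal photography=18, EF_Editing=17) = 18; EF_Sound mix = 18+7 = 25
Expected project duration μ = 25 hours. Critical path: Set construction → Principal photography → Sound mix.

25 hours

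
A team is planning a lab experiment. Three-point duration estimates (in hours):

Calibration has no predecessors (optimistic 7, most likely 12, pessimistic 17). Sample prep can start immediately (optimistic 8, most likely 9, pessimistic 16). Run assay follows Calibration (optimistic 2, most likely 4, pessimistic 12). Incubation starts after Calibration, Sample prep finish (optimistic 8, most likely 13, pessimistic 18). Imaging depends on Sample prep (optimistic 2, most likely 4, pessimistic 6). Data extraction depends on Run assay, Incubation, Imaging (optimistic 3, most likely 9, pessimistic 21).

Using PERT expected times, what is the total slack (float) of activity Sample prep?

2 hours

te_Calibration = (7 + 4·12 + 17)/6 = 72/6 = 12
te_Sample prep = (8 + 4·9 + 16)/6 = 60/6 = 10
te_Run assay = (2 + 4·4 + 12)/6 = 30/6 = 5
te_Incubation = (8 + 4·13 + 18)/6 = 78/6 = 13
te_Imaging = (2 + 4·4 + 6)/6 = 24/6 = 4
te_Data extraction = (3 + 4·9 + 21)/6 = 60/6 = 10

Forward pass:
ES_Calibration = 0; EF_Calibration = 12
ES_Sample prep = 0; EF_Sample prep = 10
ES_Run assay = 12; EF_Run assay = 12+5 = 17
ES_Incubation = max(EF_Calibration=12, EF_Sample prep=10) = 12; EF_Incubation = 12+13 = 25
ES_Imaging = 10; EF_Imaging = 10+4 = 14
ES_Data extraction = max(EF_Run assay=17, EF_Incubation=25, EF_Imaging=14) = 25; EF_Data extraction = 25+10 = 35
Expected project duration μ = 35 hours. Critical path: Calibration → Incubation → Data extraction.

Backward pass:
LF_Data extraction = 35; LS_Data extraction = 35−10 = 25
LF_Imaging = LS_Data extraction = 25; LS_Imaging = 25−4 = 21
LF_Incubation = LS_Data extraction = 25; LS_Incubation = 25−13 = 12
LF_Run assay = LS_Data extraction = 25; LS_Run assay = 25−5 = 20
LF_Sample prep = min(LS_Incubation=12, LS_Imaging=21) = 12; LS_Sample prep = 12−10 = 2
LF_Calibration = min(LS_Run assay=20, LS_Incubation=12) = 12; LS_Calibration = 12−12 = 0
Slack_Sample prep = LS_Sample prep − ES_Sample prep = 2 − 0 = 2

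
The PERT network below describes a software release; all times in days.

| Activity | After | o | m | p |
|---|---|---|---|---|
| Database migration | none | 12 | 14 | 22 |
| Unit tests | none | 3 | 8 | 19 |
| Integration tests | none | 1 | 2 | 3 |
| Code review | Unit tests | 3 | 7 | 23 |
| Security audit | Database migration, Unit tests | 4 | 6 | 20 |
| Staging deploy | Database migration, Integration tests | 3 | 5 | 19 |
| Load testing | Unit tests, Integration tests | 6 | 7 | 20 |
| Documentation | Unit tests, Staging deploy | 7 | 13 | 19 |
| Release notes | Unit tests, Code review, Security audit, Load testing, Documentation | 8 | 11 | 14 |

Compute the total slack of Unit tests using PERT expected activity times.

13 days

te_Database migration = (12 + 4·14 + 22)/6 = 90/6 = 15
te_Unit tests = (3 + 4·8 + 19)/6 = 54/6 = 9
te_Integration tests = (1 + 4·2 + 3)/6 = 12/6 = 2
te_Code review = (3 + 4·7 + 23)/6 = 54/6 = 9
te_Security audit = (4 + 4·6 + 20)/6 = 48/6 = 8
te_Staging deploy = (3 + 4·5 + 19)/6 = 42/6 = 7
te_Load testing = (6 + 4·7 + 20)/6 = 54/6 = 9
te_Documentation = (7 + 4·13 + 19)/6 = 78/6 = 13
te_Release notes = (8 + 4·11 + 14)/6 = 66/6 = 11

Forward pass:
ES_Database migration = 0; EF_Database migration = 15
ES_Unit tests = 0; EF_Unit tests = 9
ES_Integration tests = 0; EF_Integration tests = 2
ES_Code review = 9; EF_Code review = 9+9 = 18
ES_Security audit = max(EF_Database migration=15, EF_Unit tests=9) = 15; EF_Security audit = 15+8 = 23
ES_Staging deploy = max(EF_Database migration=15, EF_Integration tests=2) = 15; EF_Staging deploy = 15+7 = 22
ES_Load testing = max(EF_Unit tests=9, EF_Integration tests=2) = 9; EF_Load testing = 9+9 = 18
ES_Documentation = max(EF_Unit tests=9, EF_Staging deploy=22) = 22; EF_Documentation = 22+13 = 35
ES_Release notes = max(EF_Unit tests=9, EF_Code review=18, EF_Security audit=23, EF_Load testing=18, EF_Documentation=35) = 35; EF_Release notes = 35+11 = 46
Expected project duration μ = 46 days. Critical path: Database migration → Staging deploy → Documentation → Release notes.

Backward pass:
LF_Release notes = 46; LS_Release notes = 46−11 = 35
LF_Documentation = LS_Release notes = 35; LS_Documentation = 35−13 = 22
LF_Load testing = LS_Release notes = 35; LS_Load testing = 35−9 = 26
LF_Staging deploy = LS_Documentation = 22; LS_Staging deploy = 22−7 = 15
LF_Security audit = LS_Release notes = 35; LS_Security audit = 35−8 = 27
LF_Code review = LS_Release notes = 35; LS_Code review = 35−9 = 26
LF_Integration tests = min(LS_Staging deploy=15, LS_Load testing=26) = 15; LS_Integration tests = 15−2 = 13
LF_Unit tests = min(LS_Code review=26, LS_Security audit=27, LS_Load testing=26, LS_Documentation=22, LS_Release notes=35) = 22; LS_Unit tests = 22−9 = 13
LF_Database migration = min(LS_Security audit=27, LS_Staging deploy=15) = 15; LS_Database migration = 15−15 = 0
Slack_Unit tests = LS_Unit tests − ES_Unit tests = 13 − 0 = 13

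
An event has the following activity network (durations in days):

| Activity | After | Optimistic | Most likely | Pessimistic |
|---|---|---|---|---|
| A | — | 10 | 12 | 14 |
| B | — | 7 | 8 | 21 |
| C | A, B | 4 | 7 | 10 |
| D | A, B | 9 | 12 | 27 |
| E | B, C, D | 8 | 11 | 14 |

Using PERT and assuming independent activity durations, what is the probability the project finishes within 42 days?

0.939

te_A = (10 + 4·12 + 14)/6 = 72/6 = 12; σ²_A = ((14−10)/6)² = 0.444
te_B = (7 + 4·8 + 21)/6 = 60/6 = 10; σ²_B = ((21−7)/6)² = 5.444
te_C = (4 + 4·7 + 10)/6 = 42/6 = 7; σ²_C = ((10−4)/6)² = 1.000
te_D = (9 + 4·12 + 27)/6 = 84/6 = 14; σ²_D = ((27−9)/6)² = 9.000
te_E = (8 + 4·11 + 14)/6 = 66/6 = 11; σ²_E = ((14−8)/6)² = 1.000

Forward pass:
ES_A = 0; EF_A = 12
ES_B = 0; EF_B = 10
ES_C = max(EF_A=12, EF_B=10) = 12; EF_C = 12+7 = 19
ES_D = max(EF_A=12, EF_B=10) = 12; EF_D = 12+14 = 26
ES_E = max(EF_B=10, EF_C=19, EF_D=26) = 26; EF_E = 26+11 = 37
Expected project duration μ = 37 days. Critical path: A → D → E.

Variance along critical path = 0.444 + 9.000 + 1.000 = 10.444; σ = √10.444 = 3.232 days.
Z = (42 − 37) / 3.232 = 1.547
P(T ≤ 42) = Φ(1.547) ≈ 0.939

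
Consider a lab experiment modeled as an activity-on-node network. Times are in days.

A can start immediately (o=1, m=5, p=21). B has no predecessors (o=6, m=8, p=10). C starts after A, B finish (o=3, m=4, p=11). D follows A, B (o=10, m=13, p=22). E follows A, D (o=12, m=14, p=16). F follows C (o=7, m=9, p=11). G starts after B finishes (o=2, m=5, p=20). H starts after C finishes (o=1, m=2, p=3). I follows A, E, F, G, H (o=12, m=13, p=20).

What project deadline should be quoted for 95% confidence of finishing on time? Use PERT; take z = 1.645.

54.2 days

te_A = (1 + 4·5 + 21)/6 = 42/6 = 7; σ²_A = ((21−1)/6)² = 11.111
te_B = (6 + 4·8 + 10)/6 = 48/6 = 8; σ²_B = ((10−6)/6)² = 0.444
te_C = (3 + 4·4 + 11)/6 = 30/6 = 5; σ²_C = ((11−3)/6)² = 1.778
te_D = (10 + 4·13 + 22)/6 = 84/6 = 14; σ²_D = ((22−10)/6)² = 4.000
te_E = (12 + 4·14 + 16)/6 = 84/6 = 14; σ²_E = ((16−12)/6)² = 0.444
te_F = (7 + 4·9 + 11)/6 = 54/6 = 9; σ²_F = ((11−7)/6)² = 0.444
te_G = (2 + 4·5 + 20)/6 = 42/6 = 7; σ²_G = ((20−2)/6)² = 9.000
te_H = (1 + 4·2 + 3)/6 = 12/6 = 2; σ²_H = ((3−1)/6)² = 0.111
te_I = (12 + 4·13 + 20)/6 = 84/6 = 14; σ²_I = ((20−12)/6)² = 1.778

Forward pass:
ES_A = 0; EF_A = 7
ES_B = 0; EF_B = 8
ES_C = max(EF_A=7, EF_B=8) = 8; EF_C = 8+5 = 13
ES_D = max(EF_A=7, EF_B=8) = 8; EF_D = 8+14 = 22
ES_E = max(EF_A=7, EF_D=22) = 22; EF_E = 22+14 = 36
ES_F = 13; EF_F = 13+9 = 22
ES_G = 8; EF_G = 8+7 = 15
ES_H = 13; EF_H = 13+2 = 15
ES_I = max(EF_A=7, EF_E=36, EF_F=22, EF_G=15, EF_H=15) = 36; EF_I = 36+14 = 50
Expected project duration μ = 50 days. Critical path: B → D → E → I.

Variance along critical path = 0.444 + 4.000 + 0.444 + 1.778 = 6.667; σ = 2.582 days.
D = μ + z·σ = 50 + 1.645·2.582 = 54.2 days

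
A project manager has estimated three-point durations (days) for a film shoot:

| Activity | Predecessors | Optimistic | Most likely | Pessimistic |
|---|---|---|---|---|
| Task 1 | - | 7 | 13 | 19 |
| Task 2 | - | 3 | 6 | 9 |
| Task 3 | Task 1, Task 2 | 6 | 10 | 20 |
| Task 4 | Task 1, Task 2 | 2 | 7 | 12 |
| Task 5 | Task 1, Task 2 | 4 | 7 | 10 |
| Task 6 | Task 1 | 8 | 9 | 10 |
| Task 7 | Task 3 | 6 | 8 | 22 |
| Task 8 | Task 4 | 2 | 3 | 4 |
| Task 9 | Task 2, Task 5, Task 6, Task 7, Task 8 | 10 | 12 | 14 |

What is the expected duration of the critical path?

te_Task 1 = (7 + 4·13 + 19)/6 = 78/6 = 13
te_Task 2 = (3 + 4·6 + 9)/6 = 36/6 = 6
te_Task 3 = (6 + 4·10 + 20)/6 = 66/6 = 11
te_Task 4 = (2 + 4·7 + 12)/6 = 42/6 = 7
te_Task 5 = (4 + 4·7 + 10)/6 = 42/6 = 7
te_Task 6 = (8 + 4·9 + 10)/6 = 54/6 = 9
te_Task 7 = (6 + 4·8 + 22)/6 = 60/6 = 10
te_Task 8 = (2 + 4·3 + 4)/6 = 18/6 = 3
te_Task 9 = (10 + 4·12 + 14)/6 = 72/6 = 12

Forward pass:
ES_Task 1 = 0; EF_Task 1 = 13
ES_Task 2 = 0; EF_Task 2 = 6
ES_Task 3 = max(EF_Task 1=13, EF_Task 2=6) = 13; EF_Task 3 = 13+11 = 24
ES_Task 4 = max(EF_Task 1=13, EF_Task 2=6) = 13; EF_Task 4 = 13+7 = 20
ES_Task 5 = max(EF_Task 1=13, EF_Task 2=6) = 13; EF_Task 5 = 13+7 = 20
ES_Task 6 = 13; EF_Task 6 = 13+9 = 22
ES_Task 7 = 24; EF_Task 7 = 24+10 = 34
ES_Task 8 = 20; EF_Task 8 = 20+3 = 23
ES_Task 9 = max(EF_Task 2=6, EF_Task 5=20, EF_Task 6=22, EF_Task 7=34, EF_Task 8=23) = 34; EF_Task 9 = 34+12 = 46
Expected project duration μ = 46 days. Critical path: Task 1 → Task 3 → Task 7 → Task 9.

46 days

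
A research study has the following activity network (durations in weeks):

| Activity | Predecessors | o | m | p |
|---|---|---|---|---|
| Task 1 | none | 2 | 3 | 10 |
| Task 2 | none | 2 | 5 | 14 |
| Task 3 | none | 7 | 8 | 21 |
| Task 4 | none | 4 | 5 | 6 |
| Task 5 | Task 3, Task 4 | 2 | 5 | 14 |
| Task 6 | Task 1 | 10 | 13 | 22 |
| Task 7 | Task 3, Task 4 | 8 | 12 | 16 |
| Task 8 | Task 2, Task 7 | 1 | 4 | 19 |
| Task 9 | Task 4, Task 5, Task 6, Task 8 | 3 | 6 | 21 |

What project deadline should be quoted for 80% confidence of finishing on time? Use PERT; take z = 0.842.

te_Task 1 = (2 + 4·3 + 10)/6 = 24/6 = 4; σ²_Task 1 = ((10−2)/6)² = 1.778
te_Task 2 = (2 + 4·5 + 14)/6 = 36/6 = 6; σ²_Task 2 = ((14−2)/6)² = 4.000
te_Task 3 = (7 + 4·8 + 21)/6 = 60/6 = 10; σ²_Task 3 = ((21−7)/6)² = 5.444
te_Task 4 = (4 + 4·5 + 6)/6 = 30/6 = 5; σ²_Task 4 = ((6−4)/6)² = 0.111
te_Task 5 = (2 + 4·5 + 14)/6 = 36/6 = 6; σ²_Task 5 = ((14−2)/6)² = 4.000
te_Task 6 = (10 + 4·13 + 22)/6 = 84/6 = 14; σ²_Task 6 = ((22−10)/6)² = 4.000
te_Task 7 = (8 + 4·12 + 16)/6 = 72/6 = 12; σ²_Task 7 = ((16−8)/6)² = 1.778
te_Task 8 = (1 + 4·4 + 19)/6 = 36/6 = 6; σ²_Task 8 = ((19−1)/6)² = 9.000
te_Task 9 = (3 + 4·6 + 21)/6 = 48/6 = 8; σ²_Task 9 = ((21−3)/6)² = 9.000

Forward pass:
ES_Task 1 = 0; EF_Task 1 = 4
ES_Task 2 = 0; EF_Task 2 = 6
ES_Task 3 = 0; EF_Task 3 = 10
ES_Task 4 = 0; EF_Task 4 = 5
ES_Task 5 = max(EF_Task 3=10, EF_Task 4=5) = 10; EF_Task 5 = 10+6 = 16
ES_Task 6 = 4; EF_Task 6 = 4+14 = 18
ES_Task 7 = max(EF_Task 3=10, EF_Task 4=5) = 10; EF_Task 7 = 10+12 = 22
ES_Task 8 = max(EF_Task 2=6, EF_Task 7=22) = 22; EF_Task 8 = 22+6 = 28
ES_Task 9 = max(EF_Task 4=5, EF_Task 5=16, EF_Task 6=18, EF_Task 8=28) = 28; EF_Task 9 = 28+8 = 36
Expected project duration μ = 36 weeks. Critical path: Task 3 → Task 7 → Task 8 → Task 9.

Variance along critical path = 5.444 + 1.778 + 9.000 + 9.000 = 25.222; σ = 5.022 weeks.
D = μ + z·σ = 36 + 0.842·5.022 = 40.2 weeks

40.2 weeks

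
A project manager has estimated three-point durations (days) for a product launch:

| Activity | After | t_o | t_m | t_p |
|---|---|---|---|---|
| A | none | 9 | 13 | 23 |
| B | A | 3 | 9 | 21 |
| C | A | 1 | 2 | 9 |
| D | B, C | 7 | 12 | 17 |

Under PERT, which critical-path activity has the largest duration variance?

B

te_A = (9 + 4·13 + 23)/6 = 84/6 = 14; σ²_A = ((23−9)/6)² = 5.444
te_B = (3 + 4·9 + 21)/6 = 60/6 = 10; σ²_B = ((21−3)/6)² = 9.000
te_C = (1 + 4·2 + 9)/6 = 18/6 = 3; σ²_C = ((9−1)/6)² = 1.778
te_D = (7 + 4·12 + 17)/6 = 72/6 = 12; σ²_D = ((17−7)/6)² = 2.778

Forward pass:
ES_A = 0; EF_A = 14
ES_B = 14; EF_B = 14+10 = 24
ES_C = 14; EF_C = 14+3 = 17
ES_D = max(EF_B=24, EF_C=17) = 24; EF_D = 24+12 = 36
Expected project duration μ = 36 days. Critical path: A → B → D.

Variances on critical path: σ²_A=5.444, σ²_B=9.000, σ²_D=2.778.
Largest is σ²_B = 9.000.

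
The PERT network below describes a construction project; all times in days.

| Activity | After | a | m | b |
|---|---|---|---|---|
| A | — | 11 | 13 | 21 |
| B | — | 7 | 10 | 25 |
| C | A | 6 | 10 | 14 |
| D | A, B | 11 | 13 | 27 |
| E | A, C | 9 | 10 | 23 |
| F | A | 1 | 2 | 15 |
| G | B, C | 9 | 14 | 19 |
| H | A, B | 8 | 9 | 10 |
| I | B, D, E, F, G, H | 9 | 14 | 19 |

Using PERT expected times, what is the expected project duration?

52 days

te_A = (11 + 4·13 + 21)/6 = 84/6 = 14
te_B = (7 + 4·10 + 25)/6 = 72/6 = 12
te_C = (6 + 4·10 + 14)/6 = 60/6 = 10
te_D = (11 + 4·13 + 27)/6 = 90/6 = 15
te_E = (9 + 4·10 + 23)/6 = 72/6 = 12
te_F = (1 + 4·2 + 15)/6 = 24/6 = 4
te_G = (9 + 4·14 + 19)/6 = 84/6 = 14
te_H = (8 + 4·9 + 10)/6 = 54/6 = 9
te_I = (9 + 4·14 + 19)/6 = 84/6 = 14

Forward pass:
ES_A = 0; EF_A = 14
ES_B = 0; EF_B = 12
ES_C = 14; EF_C = 14+10 = 24
ES_D = max(EF_A=14, EF_B=12) = 14; EF_D = 14+15 = 29
ES_E = max(EF_A=14, EF_C=24) = 24; EF_E = 24+12 = 36
ES_F = 14; EF_F = 14+4 = 18
ES_G = max(EF_B=12, EF_C=24) = 24; EF_G = 24+14 = 38
ES_H = max(EF_A=14, EF_B=12) = 14; EF_H = 14+9 = 23
ES_I = max(EF_B=12, EF_D=29, EF_E=36, EF_F=18, EF_G=38, EF_H=23) = 38; EF_I = 38+14 = 52
Expected project duration μ = 52 days. Critical path: A → C → G → I.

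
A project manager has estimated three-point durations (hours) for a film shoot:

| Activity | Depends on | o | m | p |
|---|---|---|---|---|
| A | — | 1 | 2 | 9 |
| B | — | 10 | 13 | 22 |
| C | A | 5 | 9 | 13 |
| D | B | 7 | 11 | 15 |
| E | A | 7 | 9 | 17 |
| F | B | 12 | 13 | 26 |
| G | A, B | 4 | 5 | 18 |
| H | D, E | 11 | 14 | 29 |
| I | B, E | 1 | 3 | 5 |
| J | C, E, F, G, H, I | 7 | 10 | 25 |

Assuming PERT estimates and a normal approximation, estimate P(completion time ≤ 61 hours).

te_A = (1 + 4·2 + 9)/6 = 18/6 = 3; σ²_A = ((9−1)/6)² = 1.778
te_B = (10 + 4·13 + 22)/6 = 84/6 = 14; σ²_B = ((22−10)/6)² = 4.000
te_C = (5 + 4·9 + 13)/6 = 54/6 = 9; σ²_C = ((13−5)/6)² = 1.778
te_D = (7 + 4·11 + 15)/6 = 66/6 = 11; σ²_D = ((15−7)/6)² = 1.778
te_E = (7 + 4·9 + 17)/6 = 60/6 = 10; σ²_E = ((17−7)/6)² = 2.778
te_F = (12 + 4·13 + 26)/6 = 90/6 = 15; σ²_F = ((26−12)/6)² = 5.444
te_G = (4 + 4·5 + 18)/6 = 42/6 = 7; σ²_G = ((18−4)/6)² = 5.444
te_H = (11 + 4·14 + 29)/6 = 96/6 = 16; σ²_H = ((29−11)/6)² = 9.000
te_I = (1 + 4·3 + 5)/6 = 18/6 = 3; σ²_I = ((5−1)/6)² = 0.444
te_J = (7 + 4·10 + 25)/6 = 72/6 = 12; σ²_J = ((25−7)/6)² = 9.000

Forward pass:
ES_A = 0; EF_A = 3
ES_B = 0; EF_B = 14
ES_C = 3; EF_C = 3+9 = 12
ES_D = 14; EF_D = 14+11 = 25
ES_E = 3; EF_E = 3+10 = 13
ES_F = 14; EF_F = 14+15 = 29
ES_G = max(EF_A=3, EF_B=14) = 14; EF_G = 14+7 = 21
ES_H = max(EF_D=25, EF_E=13) = 25; EF_H = 25+16 = 41
ES_I = max(EF_B=14, EF_E=13) = 14; EF_I = 14+3 = 17
ES_J = max(EF_C=12, EF_E=13, EF_F=29, EF_G=21, EF_H=41, EF_I=17) = 41; EF_J = 41+12 = 53
Expected project duration μ = 53 hours. Critical path: B → D → H → J.

Variance along critical path = 4.000 + 1.778 + 9.000 + 9.000 = 23.778; σ = √23.778 = 4.876 hours.
Z = (61 − 53) / 4.876 = 1.641
P(T ≤ 61) = Φ(1.641) ≈ 0.950

0.950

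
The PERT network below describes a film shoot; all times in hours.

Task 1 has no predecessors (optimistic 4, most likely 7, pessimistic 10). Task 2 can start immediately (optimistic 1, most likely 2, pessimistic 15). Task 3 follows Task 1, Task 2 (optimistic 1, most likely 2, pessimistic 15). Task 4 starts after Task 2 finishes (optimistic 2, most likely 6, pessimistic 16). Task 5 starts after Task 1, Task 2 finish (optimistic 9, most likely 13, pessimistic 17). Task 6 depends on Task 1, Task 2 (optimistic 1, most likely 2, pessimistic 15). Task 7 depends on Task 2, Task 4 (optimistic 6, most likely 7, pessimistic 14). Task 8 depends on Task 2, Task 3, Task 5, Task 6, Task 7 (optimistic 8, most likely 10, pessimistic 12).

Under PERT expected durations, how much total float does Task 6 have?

te_Task 1 = (4 + 4·7 + 10)/6 = 42/6 = 7
te_Task 2 = (1 + 4·2 + 15)/6 = 24/6 = 4
te_Task 3 = (1 + 4·2 + 15)/6 = 24/6 = 4
te_Task 4 = (2 + 4·6 + 16)/6 = 42/6 = 7
te_Task 5 = (9 + 4·13 + 17)/6 = 78/6 = 13
te_Task 6 = (1 + 4·2 + 15)/6 = 24/6 = 4
te_Task 7 = (6 + 4·7 + 14)/6 = 48/6 = 8
te_Task 8 = (8 + 4·10 + 12)/6 = 60/6 = 10

Forward pass:
ES_Task 1 = 0; EF_Task 1 = 7
ES_Task 2 = 0; EF_Task 2 = 4
ES_Task 3 = max(EF_Task 1=7, EF_Task 2=4) = 7; EF_Task 3 = 7+4 = 11
ES_Task 4 = 4; EF_Task 4 = 4+7 = 11
ES_Task 5 = max(EF_Task 1=7, EF_Task 2=4) = 7; EF_Task 5 = 7+13 = 20
ES_Task 6 = max(EF_Task 1=7, EF_Task 2=4) = 7; EF_Task 6 = 7+4 = 11
ES_Task 7 = max(EF_Task 2=4, EF_Task 4=11) = 11; EF_Task 7 = 11+8 = 19
ES_Task 8 = max(EF_Task 2=4, EF_Task 3=11, EF_Task 5=20, EF_Task 6=11, EF_Task 7=19) = 20; EF_Task 8 = 20+10 = 30
Expected project duration μ = 30 hours. Critical path: Task 1 → Task 5 → Task 8.

Backward pass:
LF_Task 8 = 30; LS_Task 8 = 30−10 = 20
LF_Task 7 = LS_Task 8 = 20; LS_Task 7 = 20−8 = 12
LF_Task 6 = LS_Task 8 = 20; LS_Task 6 = 20−4 = 16
LF_Task 5 = LS_Task 8 = 20; LS_Task 5 = 20−13 = 7
LF_Task 4 = LS_Task 7 = 12; LS_Task 4 = 12−7 = 5
LF_Task 3 = LS_Task 8 = 20; LS_Task 3 = 20−4 = 16
LF_Task 2 = min(LS_Task 3=16, LS_Task 4=5, LS_Task 5=7, LS_Task 6=16, LS_Task 7=12, LS_Task 8=20) = 5; LS_Task 2 = 5−4 = 1
LF_Task 1 = min(LS_Task 3=16, LS_Task 5=7, LS_Task 6=16) = 7; LS_Task 1 = 7−7 = 0
Slack_Task 6 = LS_Task 6 − ES_Task 6 = 16 − 7 = 9

9 hours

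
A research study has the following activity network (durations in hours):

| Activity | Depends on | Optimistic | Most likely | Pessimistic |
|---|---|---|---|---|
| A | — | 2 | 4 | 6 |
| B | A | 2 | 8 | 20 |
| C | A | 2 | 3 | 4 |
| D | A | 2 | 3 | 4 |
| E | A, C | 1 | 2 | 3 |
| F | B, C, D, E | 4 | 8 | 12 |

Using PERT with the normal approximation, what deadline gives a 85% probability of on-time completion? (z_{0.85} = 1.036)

24.5 hours

te_A = (2 + 4·4 + 6)/6 = 24/6 = 4; σ²_A = ((6−2)/6)² = 0.444
te_B = (2 + 4·8 + 20)/6 = 54/6 = 9; σ²_B = ((20−2)/6)² = 9.000
te_C = (2 + 4·3 + 4)/6 = 18/6 = 3; σ²_C = ((4−2)/6)² = 0.111
te_D = (2 + 4·3 + 4)/6 = 18/6 = 3; σ²_D = ((4−2)/6)² = 0.111
te_E = (1 + 4·2 + 3)/6 = 12/6 = 2; σ²_E = ((3−1)/6)² = 0.111
te_F = (4 + 4·8 + 12)/6 = 48/6 = 8; σ²_F = ((12−4)/6)² = 1.778

Forward pass:
ES_A = 0; EF_A = 4
ES_B = 4; EF_B = 4+9 = 13
ES_C = 4; EF_C = 4+3 = 7
ES_D = 4; EF_D = 4+3 = 7
ES_E = max(EF_A=4, EF_C=7) = 7; EF_E = 7+2 = 9
ES_F = max(EF_B=13, EF_C=7, EF_D=7, EF_E=9) = 13; EF_F = 13+8 = 21
Expected project duration μ = 21 hours. Critical path: A → B → F.

Variance along critical path = 0.444 + 9.000 + 1.778 = 11.222; σ = 3.350 hours.
D = μ + z·σ = 21 + 1.036·3.350 = 24.5 hours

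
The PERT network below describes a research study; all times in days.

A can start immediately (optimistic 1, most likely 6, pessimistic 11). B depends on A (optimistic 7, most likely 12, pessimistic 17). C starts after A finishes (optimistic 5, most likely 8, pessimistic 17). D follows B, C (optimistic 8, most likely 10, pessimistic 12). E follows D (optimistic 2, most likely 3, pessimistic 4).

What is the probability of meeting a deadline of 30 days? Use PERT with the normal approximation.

0.343

te_A = (1 + 4·6 + 11)/6 = 36/6 = 6; σ²_A = ((11−1)/6)² = 2.778
te_B = (7 + 4·12 + 17)/6 = 72/6 = 12; σ²_B = ((17−7)/6)² = 2.778
te_C = (5 + 4·8 + 17)/6 = 54/6 = 9; σ²_C = ((17−5)/6)² = 4.000
te_D = (8 + 4·10 + 12)/6 = 60/6 = 10; σ²_D = ((12−8)/6)² = 0.444
te_E = (2 + 4·3 + 4)/6 = 18/6 = 3; σ²_E = ((4−2)/6)² = 0.111

Forward pass:
ES_A = 0; EF_A = 6
ES_B = 6; EF_B = 6+12 = 18
ES_C = 6; EF_C = 6+9 = 15
ES_D = max(EF_B=18, EF_C=15) = 18; EF_D = 18+10 = 28
ES_E = 28; EF_E = 28+3 = 31
Expected project duration μ = 31 days. Critical path: A → B → D → E.

Variance along critical path = 2.778 + 2.778 + 0.444 + 0.111 = 6.111; σ = √6.111 = 2.472 days.
Z = (30 − 31) / 2.472 = -0.405
P(T ≤ 30) = Φ(-0.405) ≈ 0.343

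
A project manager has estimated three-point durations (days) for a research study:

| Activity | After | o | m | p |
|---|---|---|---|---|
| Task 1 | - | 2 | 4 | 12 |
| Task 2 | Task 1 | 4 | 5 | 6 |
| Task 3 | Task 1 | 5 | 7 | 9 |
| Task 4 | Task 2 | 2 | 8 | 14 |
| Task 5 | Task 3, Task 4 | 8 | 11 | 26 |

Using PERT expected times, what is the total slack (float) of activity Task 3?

6 days

te_Task 1 = (2 + 4·4 + 12)/6 = 30/6 = 5
te_Task 2 = (4 + 4·5 + 6)/6 = 30/6 = 5
te_Task 3 = (5 + 4·7 + 9)/6 = 42/6 = 7
te_Task 4 = (2 + 4·8 + 14)/6 = 48/6 = 8
te_Task 5 = (8 + 4·11 + 26)/6 = 78/6 = 13

Forward pass:
ES_Task 1 = 0; EF_Task 1 = 5
ES_Task 2 = 5; EF_Task 2 = 5+5 = 10
ES_Task 3 = 5; EF_Task 3 = 5+7 = 12
ES_Task 4 = 10; EF_Task 4 = 10+8 = 18
ES_Task 5 = max(EF_Task 3=12, EF_Task 4=18) = 18; EF_Task 5 = 18+13 = 31
Expected project duration μ = 31 days. Critical path: Task 1 → Task 2 → Task 4 → Task 5.

Backward pass:
LF_Task 5 = 31; LS_Task 5 = 31−13 = 18
LF_Task 4 = LS_Task 5 = 18; LS_Task 4 = 18−8 = 10
LF_Task 3 = LS_Task 5 = 18; LS_Task 3 = 18−7 = 11
LF_Task 2 = LS_Task 4 = 10; LS_Task 2 = 10−5 = 5
LF_Task 1 = min(LS_Task 2=5, LS_Task 3=11) = 5; LS_Task 1 = 5−5 = 0
Slack_Task 3 = LS_Task 3 − ES_Task 3 = 11 − 5 = 6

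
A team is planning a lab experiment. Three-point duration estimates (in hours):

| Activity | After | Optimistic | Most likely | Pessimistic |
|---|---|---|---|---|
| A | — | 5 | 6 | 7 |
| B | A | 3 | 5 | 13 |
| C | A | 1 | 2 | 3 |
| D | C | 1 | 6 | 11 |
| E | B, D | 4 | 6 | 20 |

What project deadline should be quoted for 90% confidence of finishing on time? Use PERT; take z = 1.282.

26.1 hours

te_A = (5 + 4·6 + 7)/6 = 36/6 = 6; σ²_A = ((7−5)/6)² = 0.111
te_B = (3 + 4·5 + 13)/6 = 36/6 = 6; σ²_B = ((13−3)/6)² = 2.778
te_C = (1 + 4·2 + 3)/6 = 12/6 = 2; σ²_C = ((3−1)/6)² = 0.111
te_D = (1 + 4·6 + 11)/6 = 36/6 = 6; σ²_D = ((11−1)/6)² = 2.778
te_E = (4 + 4·6 + 20)/6 = 48/6 = 8; σ²_E = ((20−4)/6)² = 7.111

Forward pass:
ES_A = 0; EF_A = 6
ES_B = 6; EF_B = 6+6 = 12
ES_C = 6; EF_C = 6+2 = 8
ES_D = 8; EF_D = 8+6 = 14
ES_E = max(EF_B=12, EF_D=14) = 14; EF_E = 14+8 = 22
Expected project duration μ = 22 hours. Critical path: A → C → D → E.

Variance along critical path = 0.111 + 0.111 + 2.778 + 7.111 = 10.111; σ = 3.180 hours.
D = μ + z·σ = 22 + 1.282·3.180 = 26.1 hours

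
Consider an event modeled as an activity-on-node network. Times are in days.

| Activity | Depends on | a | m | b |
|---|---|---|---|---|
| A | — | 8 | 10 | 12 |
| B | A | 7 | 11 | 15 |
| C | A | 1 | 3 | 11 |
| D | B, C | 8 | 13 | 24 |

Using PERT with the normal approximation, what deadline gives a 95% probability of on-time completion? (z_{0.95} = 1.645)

40.0 days

te_A = (8 + 4·10 + 12)/6 = 60/6 = 10; σ²_A = ((12−8)/6)² = 0.444
te_B = (7 + 4·11 + 15)/6 = 66/6 = 11; σ²_B = ((15−7)/6)² = 1.778
te_C = (1 + 4·3 + 11)/6 = 24/6 = 4; σ²_C = ((11−1)/6)² = 2.778
te_D = (8 + 4·13 + 24)/6 = 84/6 = 14; σ²_D = ((24−8)/6)² = 7.111

Forward pass:
ES_A = 0; EF_A = 10
ES_B = 10; EF_B = 10+11 = 21
ES_C = 10; EF_C = 10+4 = 14
ES_D = max(EF_B=21, EF_C=14) = 21; EF_D = 21+14 = 35
Expected project duration μ = 35 days. Critical path: A → B → D.

Variance along critical path = 0.444 + 1.778 + 7.111 = 9.333; σ = 3.055 days.
D = μ + z·σ = 35 + 1.645·3.055 = 40.0 days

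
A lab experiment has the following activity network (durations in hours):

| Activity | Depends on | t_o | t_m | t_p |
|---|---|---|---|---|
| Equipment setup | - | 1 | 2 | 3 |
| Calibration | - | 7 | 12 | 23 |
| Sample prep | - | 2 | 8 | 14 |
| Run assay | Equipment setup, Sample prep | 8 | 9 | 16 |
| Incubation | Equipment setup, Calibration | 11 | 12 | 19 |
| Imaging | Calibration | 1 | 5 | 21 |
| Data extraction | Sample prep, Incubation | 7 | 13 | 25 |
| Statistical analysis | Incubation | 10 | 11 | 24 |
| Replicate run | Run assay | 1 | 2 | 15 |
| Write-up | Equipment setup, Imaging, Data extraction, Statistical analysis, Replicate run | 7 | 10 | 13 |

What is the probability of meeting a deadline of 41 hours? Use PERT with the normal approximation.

te_Equipment setup = (1 + 4·2 + 3)/6 = 12/6 = 2; σ²_Equipment setup = ((3−1)/6)² = 0.111
te_Calibration = (7 + 4·12 + 23)/6 = 78/6 = 13; σ²_Calibration = ((23−7)/6)² = 7.111
te_Sample prep = (2 + 4·8 + 14)/6 = 48/6 = 8; σ²_Sample prep = ((14−2)/6)² = 4.000
te_Run assay = (8 + 4·9 + 16)/6 = 60/6 = 10; σ²_Run assay = ((16−8)/6)² = 1.778
te_Incubation = (11 + 4·12 + 19)/6 = 78/6 = 13; σ²_Incubation = ((19−11)/6)² = 1.778
te_Imaging = (1 + 4·5 + 21)/6 = 42/6 = 7; σ²_Imaging = ((21−1)/6)² = 11.111
te_Data extraction = (7 + 4·13 + 25)/6 = 84/6 = 14; σ²_Data extraction = ((25−7)/6)² = 9.000
te_Statistical analysis = (10 + 4·11 + 24)/6 = 78/6 = 13; σ²_Statistical analysis = ((24−10)/6)² = 5.444
te_Replicate run = (1 + 4·2 + 15)/6 = 24/6 = 4; σ²_Replicate run = ((15−1)/6)² = 5.444
te_Write-up = (7 + 4·10 + 13)/6 = 60/6 = 10; σ²_Write-up = ((13−7)/6)² = 1.000

Forward pass:
ES_Equipment setup = 0; EF_Equipment setup = 2
ES_Calibration = 0; EF_Calibration = 13
ES_Sample prep = 0; EF_Sample prep = 8
ES_Run assay = max(EF_Equipment setup=2, EF_Sample prep=8) = 8; EF_Run assay = 8+10 = 18
ES_Incubation = max(EF_Equipment setup=2, EF_Calibration=13) = 13; EF_Incubation = 13+13 = 26
ES_Imaging = 13; EF_Imaging = 13+7 = 20
ES_Data extraction = max(EF_Sample prep=8, EF_Incubation=26) = 26; EF_Data extraction = 26+14 = 40
ES_Statistical analysis = 26; EF_Statistical analysis = 26+13 = 39
ES_Replicate run = 18; EF_Replicate run = 18+4 = 22
ES_Write-up = max(EF_Equipment setup=2, EF_Imaging=20, EF_Data extraction=40, EF_Statistical analysis=39, EF_Replicate run=22) = 40; EF_Write-up = 40+10 = 50
Expected project duration μ = 50 hours. Critical path: Calibration → Incubation → Data extraction → Write-up.

Variance along critical path = 7.111 + 1.778 + 9.000 + 1.000 = 18.889; σ = √18.889 = 4.346 hours.
Z = (41 − 50) / 4.346 = -2.071
P(T ≤ 41) = Φ(-2.071) ≈ 0.019

0.019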